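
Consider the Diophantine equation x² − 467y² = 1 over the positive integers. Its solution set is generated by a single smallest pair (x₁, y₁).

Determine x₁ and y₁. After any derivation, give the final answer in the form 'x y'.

[21; 1,1,1,1,3,…,1,1,42] for √467; ℓ=14 ⇒ convergent index 13
a_0=21:  p_0=21·1+0=21,  q_0=21·0+1=1
a_1=1:  p_1=1·21+1=22,  q_1=1·1+0=1
…
a_4=1:  p_4=1·65+43=108,  q_4=1·3+2=5
…
a_7=21:  p_7=21·1275+389=27164,  q_7=21·59+18=1257
a_8=3:  p_8=3·27164+1275=82767,  q_8=3·1257+59=3830
…
a_12=1:  p_12=1·633697+358232=991929,  q_12=1·29324+16577=45901
a_13=1:  p_13=1·991929+633697=1625626,  q_13=1·45901+29324=75225
fundamental: x₁=1625626, y₁=75225  (since 2642659891876 − 467·5658800625 = 1)

1625626 75225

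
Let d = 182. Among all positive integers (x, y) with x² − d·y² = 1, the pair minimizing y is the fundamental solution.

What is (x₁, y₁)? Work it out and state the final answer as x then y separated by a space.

27 2

√182 = [13; 2,26, …], period ℓ=2 (even) → k=1
i=0: a=13 ⇒ p=13, q=1
i=1: a=2 ⇒ p=27, q=2
(x₁, y₁) = (27, 2);  27² − 182·2² = 1 ✓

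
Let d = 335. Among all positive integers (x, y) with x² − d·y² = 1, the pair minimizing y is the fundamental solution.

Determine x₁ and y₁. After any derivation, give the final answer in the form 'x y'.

604 33

√335 → a₀=18, period (3,3,3,36); ℓ=4 even so k=3
step 0: (18, 1)  from 18·(1,0) + (0,1)
step 1: (55, 3)  from 3·(18,1) + (1,0)
step 2: (183, 10)  from 3·(55,3) + (18,1)
step 3: (604, 33)  from 3·(183,10) + (55,3)
(x₁, y₁) = (604, 33);  604² − 335·33² = 1 ✓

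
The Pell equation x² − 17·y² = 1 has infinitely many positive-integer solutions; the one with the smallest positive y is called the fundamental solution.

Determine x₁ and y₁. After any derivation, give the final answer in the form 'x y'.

d=17: √d = [4; 8] (ℓ=1, odd), read p_1/q_1
k=0  a_k=4  p_k/q_k = 4/1
k=1  a_k=8  p_k/q_k = 33/8
→ (33, 8).  Check: 33²=1089, 17·8²=1088, difference 1.

33 8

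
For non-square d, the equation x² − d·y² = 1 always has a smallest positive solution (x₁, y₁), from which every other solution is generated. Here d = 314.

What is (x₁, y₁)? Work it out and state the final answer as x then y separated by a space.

d=314: √d = [17; 1,2,1,1,2,1,34] (ℓ=7, odd), read p_13/q_13
k=0  a_k=17  p_k/q_k = 17/1
k=1  a_k=1  p_k/q_k = 18/1
…
k=3  a_k=1  p_k/q_k = 71/4
k=4  a_k=1  p_k/q_k = 124/7
k=5  a_k=2  p_k/q_k = 319/18
k=6  a_k=1  p_k/q_k = 443/25
…
k=8  a_k=1  p_k/q_k = 15824/893
…
k=11  a_k=1  p_k/q_k = 109882/6201
k=12  a_k=2  p_k/q_k = 282617/15949
k=13  a_k=1  p_k/q_k = 392499/22150
→ (392499, 22150).  Check: 392499²=154055465001, 314·22150²=154055465000, difference 1.

392499 22150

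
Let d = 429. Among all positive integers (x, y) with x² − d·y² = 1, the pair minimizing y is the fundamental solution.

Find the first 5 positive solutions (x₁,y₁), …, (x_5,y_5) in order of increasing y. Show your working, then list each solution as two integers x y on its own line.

1524095 73584
4645731138049 224298012960
14161071197688057215 683702960124468816
43165635614076113391052801 2084056526021580302230080
131577058822456507006275549422975 6352600262053037158494583086384

d=429: √d = [20; 1,2,2,9,1,12,1,9,2,2,1,40] (ℓ=12, even), read p_11/q_11
i=0: a=20 ⇒ p=20, q=1
…
i=2: a=2 ⇒ p=62, q=3
…
i=6: a=12 ⇒ p=19511, q=942
…
i=10: a=2 ⇒ p=1085636, q=52415
i=11: a=1 ⇒ p=1524095, q=73584
fundamental: x₁=1524095, y₁=73584  (since 2322865569025 − 429·5414605056 = 1)
k=2:  x_2 = 1524095·1524095+429·73584·73584 = 4645731138049,  y_2 = 1524095·73584+73584·1524095 = 224298012960
k=3:  x_3 = 1524095·4645731138049+429·73584·224298012960 = 14161071197688057215,  y_3 = 1524095·224298012960+73584·4645731138049 = 683702960124468816
k=4:  x_4 = 1524095·14161071197688057215+429·73584·683702960124468816 = 43165635614076113391052801,  y_4 = 1524095·683702960124468816+73584·14161071197688057215 = 2084056526021580302230080
k=5:  x_5 = 1524095·43165635614076113391052801+429·73584·2084056526021580302230080 = 131577058822456507006275549422975,  y_5 = 1524095·2084056526021580302230080+73584·43165635614076113391052801 = 6352600262053037158494583086384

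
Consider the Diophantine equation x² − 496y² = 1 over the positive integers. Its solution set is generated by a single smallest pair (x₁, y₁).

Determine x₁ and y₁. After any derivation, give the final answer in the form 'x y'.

4620799 207480

d=496: √d = [22; 3,1,2,4,1,…,1,3,44] (ℓ=16, even), read p_15/q_15
a_0=22:  p_0=22·1+0=22,  q_0=22·0+1=1
…
a_2=1:  p_2=1·67+22=89,  q_2=1·3+1=4
a_3=2:  p_3=2·89+67=245,  q_3=2·4+3=11
a_4=4:  p_4=4·245+89=1069,  q_4=4·11+4=48
a_5=1:  p_5=1·1069+245=1314,  q_5=1·48+11=59
…
a_8=2:  p_8=2·6080+2383=14543,  q_8=2·273+107=653
a_9=2:  p_9=2·14543+6080=35166,  q_9=2·653+273=1579
a_10=1:  p_10=1·35166+14543=49709,  q_10=1·1579+653=2232
a_11=1:  p_11=1·49709+35166=84875,  q_11=1·2232+1579=3811
…
a_14=1:  p_14=1·863293+389209=1252502,  q_14=1·38763+17476=56239
a_15=3:  p_15=3·1252502+863293=4620799,  q_15=3·56239+38763=207480
→ (4620799, 207480).  Check: 4620799²=21351783398401, 496·207480²=21351783398400, difference 1.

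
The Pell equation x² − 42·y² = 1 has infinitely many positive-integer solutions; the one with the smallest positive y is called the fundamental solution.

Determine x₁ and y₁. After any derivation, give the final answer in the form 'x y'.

d=42: √d = [6; 2,12] (ℓ=2, even), read p_1/q_1
i=0: a=6 ⇒ p=6, q=1
i=1: a=2 ⇒ p=13, q=2
(x₁, y₁) = (13, 2);  13² − 42·2² = 1 ✓

13 2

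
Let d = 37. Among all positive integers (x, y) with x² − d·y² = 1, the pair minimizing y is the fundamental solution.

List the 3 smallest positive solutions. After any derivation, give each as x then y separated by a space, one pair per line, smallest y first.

√37 = [6; 12, …], period ℓ=1 (odd) → k=1
a_0=6:  p_0=6·1+0=6,  q_0=6·0+1=1
a_1=12:  p_1=12·6+1=73,  q_1=12·1+0=12
fundamental: x₁=73, y₁=12  (since 5329 − 37·144 = 1)
(73+12√37)^2 = 10657 + 1752√37
(73+12√37)^3 = 1555849 + 255780√37

73 12
10657 1752
1555849 255780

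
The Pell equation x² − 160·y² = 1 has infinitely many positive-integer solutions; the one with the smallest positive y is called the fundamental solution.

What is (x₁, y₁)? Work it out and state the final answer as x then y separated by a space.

√160 → a₀=12, period (1,1,1,5,1,1,1,24); ℓ=8 even so k=7
k=0  a_k=12  p_k/q_k = 12/1
k=1  a_k=1  p_k/q_k = 13/1
k=2  a_k=1  p_k/q_k = 25/2
k=3  a_k=1  p_k/q_k = 38/3
k=4  a_k=5  p_k/q_k = 215/17
k=5  a_k=1  p_k/q_k = 253/20
k=6  a_k=1  p_k/q_k = 468/37
k=7  a_k=1  p_k/q_k = 721/57
→ (721, 57).  Check: 721²=519841, 160·57²=519840, difference 1.

721 57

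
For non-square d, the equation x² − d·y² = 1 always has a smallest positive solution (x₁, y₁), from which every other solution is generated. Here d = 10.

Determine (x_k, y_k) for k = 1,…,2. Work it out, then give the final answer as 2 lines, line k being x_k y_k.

√10 → a₀=3, period (6); ℓ=1 odd so k=1
step 0: (3, 1)  from 3·(1,0) + (0,1)
step 1: (19, 6)  from 6·(3,1) + (1,0)
(x₁, y₁) = (19, 6);  19² − 10·6² = 1 ✓
k=2:  x_2 = 19·19+10·6·6 = 721,  y_2 = 19·6+6·19 = 228

19 6
721 228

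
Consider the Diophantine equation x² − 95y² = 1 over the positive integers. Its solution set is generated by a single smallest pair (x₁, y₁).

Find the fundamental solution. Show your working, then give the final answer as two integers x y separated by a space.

39 4

√95 = [9; 1,2,1,18, …], period ℓ=4 (even) → k=3
k=0  a_k=9  p_k/q_k = 9/1
k=1  a_k=1  p_k/q_k = 10/1
k=2  a_k=2  p_k/q_k = 29/3
k=3  a_k=1  p_k/q_k = 39/4
(x₁, y₁) = (39, 4);  39² − 95·4² = 1 ✓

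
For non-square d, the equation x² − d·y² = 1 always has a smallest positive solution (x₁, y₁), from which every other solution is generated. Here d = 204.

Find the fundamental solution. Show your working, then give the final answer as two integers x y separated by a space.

4999 350

[14; 3,1,1,6,1,1,3,28] for √204; ℓ=8 ⇒ convergent index 7
i=0: a=14 ⇒ p=14, q=1
i=1: a=3 ⇒ p=43, q=3
i=2: a=1 ⇒ p=57, q=4
…
i=5: a=1 ⇒ p=757, q=53
i=6: a=1 ⇒ p=1414, q=99
i=7: a=3 ⇒ p=4999, q=350
fundamental: x₁=4999, y₁=350  (since 24990001 − 204·122500 = 1)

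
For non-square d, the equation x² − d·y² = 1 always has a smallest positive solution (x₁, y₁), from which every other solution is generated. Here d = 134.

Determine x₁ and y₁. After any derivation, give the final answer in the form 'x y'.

145925 12606

√134 = [11; 1,1,2,1,3,…,1,1,22, …], period ℓ=14 (even) → k=13
k=0  a_k=11  p_k/q_k = 11/1
k=1  a_k=1  p_k/q_k = 12/1
k=2  a_k=1  p_k/q_k = 23/2
k=3  a_k=2  p_k/q_k = 58/5
k=4  a_k=1  p_k/q_k = 81/7
k=5  a_k=3  p_k/q_k = 301/26
…
k=9  a_k=3  p_k/q_k = 17630/1523
k=10  a_k=1  p_k/q_k = 22133/1912
k=11  a_k=2  p_k/q_k = 61896/5347
k=12  a_k=1  p_k/q_k = 84029/7259
k=13  a_k=1  p_k/q_k = 145925/12606
→ (145925, 12606).  Check: 145925²=21294105625, 134·12606²=21294105624, difference 1.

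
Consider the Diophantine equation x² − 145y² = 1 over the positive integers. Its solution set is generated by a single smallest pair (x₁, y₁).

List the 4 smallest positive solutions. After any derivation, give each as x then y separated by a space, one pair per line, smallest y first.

d=145: √d = [12; 24] (ℓ=1, odd), read p_1/q_1
a_0=12:  p_0=12·1+0=12,  q_0=12·0+1=1
a_1=24:  p_1=24·12+1=289,  q_1=24·1+0=24
fundamental: x₁=289, y₁=24  (since 83521 − 145·576 = 1)
(x_2, y_2) = (289·289 + 145·24·24, 289·24 + 24·289) = (167041, 13872)
(x_3, y_3) = (289·167041 + 145·24·13872, 289·13872 + 24·167041) = (96549409, 8017992)
(x_4, y_4) = (289·96549409 + 145·24·8017992, 289·8017992 + 24·96549409) = (55805391361, 4634385504)

289 24
167041 13872
96549409 8017992
55805391361 4634385504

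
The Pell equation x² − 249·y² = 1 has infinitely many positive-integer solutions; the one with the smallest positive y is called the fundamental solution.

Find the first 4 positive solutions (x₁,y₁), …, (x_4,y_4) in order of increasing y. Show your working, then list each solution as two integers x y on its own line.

√249 → a₀=15, period (1,3,1,1,5,…,3,1,30); ℓ=16 even so k=15
k=0  a_k=15  p_k/q_k = 15/1
k=1  a_k=1  p_k/q_k = 16/1
k=2  a_k=3  p_k/q_k = 63/4
k=3  a_k=1  p_k/q_k = 79/5
k=4  a_k=1  p_k/q_k = 142/9
…
k=6  a_k=1  p_k/q_k = 931/59
k=7  a_k=3  p_k/q_k = 3582/227
k=8  a_k=10  p_k/q_k = 36751/2329
…
k=10  a_k=1  p_k/q_k = 150586/9543
k=11  a_k=5  p_k/q_k = 866765/54929
k=12  a_k=1  p_k/q_k = 1017351/64472
k=13  a_k=1  p_k/q_k = 1884116/119401
k=14  a_k=3  p_k/q_k = 6669699/422675
k=15  a_k=1  p_k/q_k = 8553815/542076
(x₁, y₁) = (8553815, 542076);  8553815² − 249·542076² = 1 ✓
n=2: (8553815,542076)∘(8553815,542076) = (8553815·8553815+249·542076·542076, 8553815·542076+542076·8553815) = (146335502108449,9273635639880)
n=3: (146335502108449,9273635639880)∘(8553815,542076) = (8553815·146335502108449+249·542076·9273635639880, 8553815·9273635639880+542076·146335502108449) = (2503453625935556812055,158649927281879742324)
n=4: (2503453625935556812055,158649927281879742324)∘(8553815,542076) = (8553815·2503453625935556812055+249·542076·158649927281879742324, 8553815·158649927281879742324+542076·2503453625935556812055) = (42828158354663763449114371201,2714124255465295062538692240)

8553815 542076
146335502108449 9273635639880
2503453625935556812055 158649927281879742324
42828158354663763449114371201 2714124255465295062538692240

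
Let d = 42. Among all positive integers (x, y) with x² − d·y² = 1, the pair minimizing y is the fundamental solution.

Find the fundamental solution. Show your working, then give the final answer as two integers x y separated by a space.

[6; 2,12] for √42; ℓ=2 ⇒ convergent index 1
a_0=6:  p_0=6·1+0=6,  q_0=6·0+1=1
a_1=2:  p_1=2·6+1=13,  q_1=2·1+0=2
fundamental: x₁=13, y₁=2  (since 169 − 42·4 = 1)

13 2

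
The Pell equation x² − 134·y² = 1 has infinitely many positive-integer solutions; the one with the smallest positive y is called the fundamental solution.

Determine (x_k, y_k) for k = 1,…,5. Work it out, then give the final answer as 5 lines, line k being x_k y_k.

√134 → a₀=11, period (1,1,2,1,3,…,1,1,22); ℓ=14 even so k=13
i=0: a=11 ⇒ p=11, q=1
…
i=2: a=1 ⇒ p=23, q=2
…
i=4: a=1 ⇒ p=81, q=7
…
i=6: a=1 ⇒ p=382, q=33
…
i=8: a=1 ⇒ p=4503, q=389
…
i=12: a=1 ⇒ p=84029, q=7259
i=13: a=1 ⇒ p=145925, q=12606
(x₁, y₁) = (145925, 12606);  145925² − 134·12606² = 1 ✓
k=2:  x_2 = 145925·145925+134·12606·12606 = 42588211249,  y_2 = 145925·12606+12606·145925 = 3679061100
k=3:  x_3 = 145925·42588211249+134·12606·3679061100 = 12429369452874725,  y_3 = 145925·3679061100+12606·42588211249 = 1073733982022394
k=4:  x_4 = 145925·12429369452874725+134·12606·1073733982022394 = 3627511474778900280001,  y_4 = 145925·1073733982022394+12606·12429369452874725 = 313369262649556627800
k=5:  x_5 = 145925·3627511474778900280001+134·12606·313369262649556627800 = 1058689223901792677265417125,  y_5 = 145925·313369262649556627800+12606·3627511474778900280001 = 91456819303199367841407606

145925 12606
42588211249 3679061100
12429369452874725 1073733982022394
3627511474778900280001 313369262649556627800
1058689223901792677265417125 91456819303199367841407606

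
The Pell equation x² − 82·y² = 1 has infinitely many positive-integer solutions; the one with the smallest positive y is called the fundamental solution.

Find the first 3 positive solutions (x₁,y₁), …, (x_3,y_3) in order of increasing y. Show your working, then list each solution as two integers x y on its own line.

163 18
53137 5868
17322499 1912950

√82 → a₀=9, period (18); ℓ=1 odd so k=1
k=0  a_k=9  p_k/q_k = 9/1
k=1  a_k=18  p_k/q_k = 163/18
→ (163, 18).  Check: 163²=26569, 82·18²=26568, difference 1.
(163+18√82)^2 = 53137 + 5868√82
(163+18√82)^3 = 17322499 + 1912950√82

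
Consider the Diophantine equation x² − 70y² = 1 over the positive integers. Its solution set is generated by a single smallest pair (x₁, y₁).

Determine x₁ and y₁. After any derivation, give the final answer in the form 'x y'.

251 30

√70 → a₀=8, period (2,1,2,1,2,16); ℓ=6 even so k=5
i=0: a=8 ⇒ p=8, q=1
i=1: a=2 ⇒ p=17, q=2
…
i=3: a=2 ⇒ p=67, q=8
i=4: a=1 ⇒ p=92, q=11
i=5: a=2 ⇒ p=251, q=30
→ (251, 30).  Check: 251²=63001, 70·30²=63000, difference 1.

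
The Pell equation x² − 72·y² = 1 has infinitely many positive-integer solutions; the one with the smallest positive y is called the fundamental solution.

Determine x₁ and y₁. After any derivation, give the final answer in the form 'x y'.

√72 → a₀=8, period (2,16); ℓ=2 even so k=1
k=0  a_k=8  p_k/q_k = 8/1
k=1  a_k=2  p_k/q_k = 17/2
fundamental: x₁=17, y₁=2  (since 289 − 72·4 = 1)

17 2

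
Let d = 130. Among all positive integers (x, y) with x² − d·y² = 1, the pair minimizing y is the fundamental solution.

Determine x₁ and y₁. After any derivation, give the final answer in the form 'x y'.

√130 = [11; 2,2,22, …], period ℓ=3 (odd) → k=5
step 0: (11, 1)  from 11·(1,0) + (0,1)
…
step 2: (57, 5)  from 2·(23,2) + (11,1)
…
step 4: (2611, 229)  from 2·(1277,112) + (57,5)
step 5: (6499, 570)  from 2·(2611,229) + (1277,112)
→ (6499, 570).  Check: 6499²=42237001, 130·570²=42237000, difference 1.

6499 570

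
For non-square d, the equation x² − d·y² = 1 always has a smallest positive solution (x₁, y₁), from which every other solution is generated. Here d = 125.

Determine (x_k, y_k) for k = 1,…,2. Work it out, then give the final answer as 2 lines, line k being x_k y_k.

√125 = [11; 5,1,1,5,22, …], period ℓ=5 (odd) → k=9
i=0: a=11 ⇒ p=11, q=1
…
i=2: a=1 ⇒ p=67, q=6
i=3: a=1 ⇒ p=123, q=11
i=4: a=5 ⇒ p=682, q=61
i=5: a=22 ⇒ p=15127, q=1353
i=6: a=5 ⇒ p=76317, q=6826
i=7: a=1 ⇒ p=91444, q=8179
i=8: a=1 ⇒ p=167761, q=15005
i=9: a=5 ⇒ p=930249, q=83204
fundamental: x₁=930249, y₁=83204  (since 865363202001 − 125·6922905616 = 1)
k=2:  x_2 = 930249·930249+125·83204·83204 = 1730726404001,  y_2 = 930249·83204+83204·930249 = 154800875592

930249 83204
1730726404001 154800875592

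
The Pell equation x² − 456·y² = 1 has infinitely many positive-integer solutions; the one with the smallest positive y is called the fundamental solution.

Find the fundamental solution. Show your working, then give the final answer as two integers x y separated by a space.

1025 48

[21; 2,1,4,1,2,42] for √456; ℓ=6 ⇒ convergent index 5
step 0: (21, 1)  from 21·(1,0) + (0,1)
step 1: (43, 2)  from 2·(21,1) + (1,0)
…
step 4: (363, 17)  from 1·(299,14) + (64,3)
step 5: (1025, 48)  from 2·(363,17) + (299,14)
fundamental: x₁=1025, y₁=48  (since 1050625 − 456·2304 = 1)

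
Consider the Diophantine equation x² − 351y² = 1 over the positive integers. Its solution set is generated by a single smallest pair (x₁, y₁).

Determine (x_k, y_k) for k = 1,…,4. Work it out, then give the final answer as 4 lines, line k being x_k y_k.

d=351: √d = [18; 1,2,1,3,2,2,2,3,1,2,1,36] (ℓ=12, even), read p_11/q_11
a_0=18:  p_0=18·1+0=18,  q_0=18·0+1=1
…
a_2=2:  p_2=2·19+18=56,  q_2=2·1+1=3
a_3=1:  p_3=1·56+19=75,  q_3=1·3+1=4
a_4=3:  p_4=3·75+56=281,  q_4=3·4+3=15
a_5=2:  p_5=2·281+75=637,  q_5=2·15+4=34
a_6=2:  p_6=2·637+281=1555,  q_6=2·34+15=83
a_7=2:  p_7=2·1555+637=3747,  q_7=2·83+34=200
a_8=3:  p_8=3·3747+1555=12796,  q_8=3·200+83=683
a_9=1:  p_9=1·12796+3747=16543,  q_9=1·683+200=883
a_10=2:  p_10=2·16543+12796=45882,  q_10=2·883+683=2449
a_11=1:  p_11=1·45882+16543=62425,  q_11=1·2449+883=3332
(x₁, y₁) = (62425, 3332);  62425² − 351·3332² = 1 ✓
(x_2, y_2) = (62425·62425 + 351·3332·3332, 62425·3332 + 3332·62425) = (7793761249, 416000200)
(x_3, y_3) = (62425·7793761249 + 351·3332·416000200, 62425·416000200 + 3332·7793761249) = (973051091875225, 51937624966668)
(x_4, y_4) = (62425·973051091875225 + 351·3332·51937624966668, 62425·51937624966668 + 3332·973051091875225) = (121485428812828080001, 6484412476672499600)

62425 3332
7793761249 416000200
973051091875225 51937624966668
121485428812828080001 6484412476672499600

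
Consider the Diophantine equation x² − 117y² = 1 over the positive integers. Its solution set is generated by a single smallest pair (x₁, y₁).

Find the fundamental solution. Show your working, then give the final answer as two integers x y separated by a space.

d=117: √d = [10; 1,4,2,4,1,20] (ℓ=6, even), read p_5/q_5
step 0: (10, 1)  from 10·(1,0) + (0,1)
step 1: (11, 1)  from 1·(10,1) + (1,0)
step 2: (54, 5)  from 4·(11,1) + (10,1)
step 3: (119, 11)  from 2·(54,5) + (11,1)
step 4: (530, 49)  from 4·(119,11) + (54,5)
step 5: (649, 60)  from 1·(530,49) + (119,11)
fundamental: x₁=649, y₁=60  (since 421201 − 117·3600 = 1)

649 60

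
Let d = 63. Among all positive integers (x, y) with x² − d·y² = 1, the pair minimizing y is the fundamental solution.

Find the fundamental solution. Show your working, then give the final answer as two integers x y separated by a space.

8 1

√63 → a₀=7, period (1,14); ℓ=2 even so k=1
step 0: (7, 1)  from 7·(1,0) + (0,1)
step 1: (8, 1)  from 1·(7,1) + (1,0)
(x₁, y₁) = (8, 1);  8² − 63·1² = 1 ✓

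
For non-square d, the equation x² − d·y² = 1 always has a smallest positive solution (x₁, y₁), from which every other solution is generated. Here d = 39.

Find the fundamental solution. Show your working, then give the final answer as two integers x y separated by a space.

25 4

[6; 4,12] for √39; ℓ=2 ⇒ convergent index 1
i=0: a=6 ⇒ p=6, q=1
i=1: a=4 ⇒ p=25, q=4
fundamental: x₁=25, y₁=4  (since 625 − 39·16 = 1)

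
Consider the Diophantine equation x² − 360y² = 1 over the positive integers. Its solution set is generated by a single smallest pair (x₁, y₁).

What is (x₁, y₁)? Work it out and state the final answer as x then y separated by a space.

19 1

√360 = [18; 1,36, …], period ℓ=2 (even) → k=1
step 0: (18, 1)  from 18·(1,0) + (0,1)
step 1: (19, 1)  from 1·(18,1) + (1,0)
(x₁, y₁) = (19, 1);  19² − 360·1² = 1 ✓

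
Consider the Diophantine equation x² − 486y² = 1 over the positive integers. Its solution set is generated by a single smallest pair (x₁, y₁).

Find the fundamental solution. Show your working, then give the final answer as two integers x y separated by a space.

√486 → a₀=22, period (22,44); ℓ=2 even so k=1
i=0: a=22 ⇒ p=22, q=1
i=1: a=22 ⇒ p=485, q=22
(x₁, y₁) = (485, 22);  485² − 486·22² = 1 ✓

485 22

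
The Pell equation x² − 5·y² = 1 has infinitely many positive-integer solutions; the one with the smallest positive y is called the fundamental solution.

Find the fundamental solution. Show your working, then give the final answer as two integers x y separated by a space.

9 4

√5 = [2; 4, …], period ℓ=1 (odd) → k=1
a_0=2:  p_0=2·1+0=2,  q_0=2·0+1=1
a_1=4:  p_1=4·2+1=9,  q_1=4·1+0=4
→ (9, 4).  Check: 9²=81, 5·4²=80, difference 1.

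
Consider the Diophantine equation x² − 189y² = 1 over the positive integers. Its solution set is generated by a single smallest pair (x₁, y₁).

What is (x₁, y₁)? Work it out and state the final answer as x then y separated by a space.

55 4

√189 = [13; 1,2,1,26, …], period ℓ=4 (even) → k=3
step 0: (13, 1)  from 13·(1,0) + (0,1)
…
step 2: (41, 3)  from 2·(14,1) + (13,1)
step 3: (55, 4)  from 1·(41,3) + (14,1)
→ (55, 4).  Check: 55²=3025, 189·4²=3024, difference 1.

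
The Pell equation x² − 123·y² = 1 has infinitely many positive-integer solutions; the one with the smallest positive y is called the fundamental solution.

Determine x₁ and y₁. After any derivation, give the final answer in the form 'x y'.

122 11

[11; 11,22] for √123; ℓ=2 ⇒ convergent index 1
i=0: a=11 ⇒ p=11, q=1
i=1: a=11 ⇒ p=122, q=11
(x₁, y₁) = (122, 11);  122² − 123·11² = 1 ✓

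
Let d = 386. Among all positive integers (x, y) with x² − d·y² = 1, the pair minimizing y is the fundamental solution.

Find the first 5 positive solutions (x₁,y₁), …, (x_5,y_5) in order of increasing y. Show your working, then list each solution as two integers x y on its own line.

111555 5678
24889036049 1266818580
5552992832780835 282639893378122
1238928230896843060801 63059786610325980840
276417277589841662462530275 14069268990347189691834278

[19; 1,1,1,4,1,18,1,4,1,1,1,38] for √386; ℓ=12 ⇒ convergent index 11
i=0: a=19 ⇒ p=19, q=1
i=1: a=1 ⇒ p=20, q=1
i=2: a=1 ⇒ p=39, q=2
i=3: a=1 ⇒ p=59, q=3
i=4: a=4 ⇒ p=275, q=14
i=5: a=1 ⇒ p=334, q=17
i=6: a=18 ⇒ p=6287, q=320
i=7: a=1 ⇒ p=6621, q=337
i=8: a=4 ⇒ p=32771, q=1668
i=9: a=1 ⇒ p=39392, q=2005
i=10: a=1 ⇒ p=72163, q=3673
i=11: a=1 ⇒ p=111555, q=5678
(x₁, y₁) = (111555, 5678);  111555² − 386·5678² = 1 ✓
(x_2, y_2) = (111555·111555 + 386·5678·5678, 111555·5678 + 5678·111555) = (24889036049, 1266818580)
(x_3, y_3) = (111555·24889036049 + 386·5678·1266818580, 111555·1266818580 + 5678·24889036049) = (5552992832780835, 282639893378122)
(x_4, y_4) = (111555·5552992832780835 + 386·5678·282639893378122, 111555·282639893378122 + 5678·5552992832780835) = (1238928230896843060801, 63059786610325980840)
(x_5, y_5) = (111555·1238928230896843060801 + 386·5678·63059786610325980840, 111555·63059786610325980840 + 5678·1238928230896843060801) = (276417277589841662462530275, 14069268990347189691834278)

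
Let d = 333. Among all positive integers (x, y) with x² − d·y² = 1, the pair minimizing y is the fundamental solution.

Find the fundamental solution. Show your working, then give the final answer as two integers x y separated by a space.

√333 = [18; 4,36, …], period ℓ=2 (even) → k=1
a_0=18:  p_0=18·1+0=18,  q_0=18·0+1=1
a_1=4:  p_1=4·18+1=73,  q_1=4·1+0=4
→ (73, 4).  Check: 73²=5329, 333·4²=5328, difference 1.

73 4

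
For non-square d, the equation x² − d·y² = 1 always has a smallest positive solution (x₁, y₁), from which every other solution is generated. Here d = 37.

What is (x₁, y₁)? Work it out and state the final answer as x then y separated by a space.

73 12

[6; 12] for √37; ℓ=1 ⇒ convergent index 1
k=0  a_k=6  p_k/q_k = 6/1
k=1  a_k=12  p_k/q_k = 73/12
(x₁, y₁) = (73, 12);  73² − 37·12² = 1 ✓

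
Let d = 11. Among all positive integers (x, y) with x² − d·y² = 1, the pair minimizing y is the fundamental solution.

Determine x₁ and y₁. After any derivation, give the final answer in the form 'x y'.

10 3

√11 = [3; 3,6, …], period ℓ=2 (even) → k=1
k=0  a_k=3  p_k/q_k = 3/1
k=1  a_k=3  p_k/q_k = 10/3
→ (10, 3).  Check: 10²=100, 11·3²=99, difference 1.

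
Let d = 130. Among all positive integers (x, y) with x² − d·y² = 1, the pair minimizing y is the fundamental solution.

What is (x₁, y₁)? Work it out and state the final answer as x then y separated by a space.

d=130: √d = [11; 2,2,22] (ℓ=3, odd), read p_5/q_5
k=0  a_k=11  p_k/q_k = 11/1
k=1  a_k=2  p_k/q_k = 23/2
…
k=4  a_k=2  p_k/q_k = 2611/229
k=5  a_k=2  p_k/q_k = 6499/570
→ (6499, 570).  Check: 6499²=42237001, 130·570²=42237000, difference 1.

6499 570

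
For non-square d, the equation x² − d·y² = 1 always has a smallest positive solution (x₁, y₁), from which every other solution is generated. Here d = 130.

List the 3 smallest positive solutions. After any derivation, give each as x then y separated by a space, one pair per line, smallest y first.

√130 = [11; 2,2,22, …], period ℓ=3 (odd) → k=5
i=0: a=11 ⇒ p=11, q=1
i=1: a=2 ⇒ p=23, q=2
i=2: a=2 ⇒ p=57, q=5
i=3: a=22 ⇒ p=1277, q=112
i=4: a=2 ⇒ p=2611, q=229
i=5: a=2 ⇒ p=6499, q=570
(x₁, y₁) = (6499, 570);  6499² − 130·570² = 1 ✓
n=2: (6499,570)∘(6499,570) = (6499·6499+130·570·570, 6499·570+570·6499) = (84474001,7408860)
n=3: (84474001,7408860)∘(6499,570) = (6499·84474001+130·570·7408860, 6499·7408860+570·84474001) = (1097993058499,96300361710)

6499 570
84474001 7408860
1097993058499 96300361710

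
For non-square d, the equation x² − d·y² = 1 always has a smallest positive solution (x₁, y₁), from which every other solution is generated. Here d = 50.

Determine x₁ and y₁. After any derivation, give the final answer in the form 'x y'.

√50 → a₀=7, period (14); ℓ=1 odd so k=1
i=0: a=7 ⇒ p=7, q=1
i=1: a=14 ⇒ p=99, q=14
(x₁, y₁) = (99, 14);  99² − 50·14² = 1 ✓

99 14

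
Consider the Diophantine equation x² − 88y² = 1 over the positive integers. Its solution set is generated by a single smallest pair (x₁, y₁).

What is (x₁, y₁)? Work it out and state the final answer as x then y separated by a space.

d=88: √d = [9; 2,1,1,1,2,18] (ℓ=6, even), read p_5/q_5
k=0  a_k=9  p_k/q_k = 9/1
k=1  a_k=2  p_k/q_k = 19/2
…
k=3  a_k=1  p_k/q_k = 47/5
k=4  a_k=1  p_k/q_k = 75/8
k=5  a_k=2  p_k/q_k = 197/21
fundamental: x₁=197, y₁=21  (since 38809 − 88·441 = 1)

197 21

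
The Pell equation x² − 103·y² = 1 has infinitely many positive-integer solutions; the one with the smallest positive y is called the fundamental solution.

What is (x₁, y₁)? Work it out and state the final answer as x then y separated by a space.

d=103: √d = [10; 6,1,2,1,1,9,1,1,2,1,6,20] (ℓ=12, even), read p_11/q_11
i=0: a=10 ⇒ p=10, q=1
i=1: a=6 ⇒ p=61, q=6
i=2: a=1 ⇒ p=71, q=7
…
i=4: a=1 ⇒ p=274, q=27
i=5: a=1 ⇒ p=477, q=47
i=6: a=9 ⇒ p=4567, q=450
…
i=8: a=1 ⇒ p=9611, q=947
i=9: a=2 ⇒ p=24266, q=2391
i=10: a=1 ⇒ p=33877, q=3338
i=11: a=6 ⇒ p=227528, q=22419
fundamental: x₁=227528, y₁=22419  (since 51768990784 − 103·502611561 = 1)

227528 22419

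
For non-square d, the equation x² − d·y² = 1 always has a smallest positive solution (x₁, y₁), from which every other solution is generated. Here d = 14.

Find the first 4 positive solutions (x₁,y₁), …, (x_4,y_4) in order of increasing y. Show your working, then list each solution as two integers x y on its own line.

15 4
449 120
13455 3596
403201 107760

[3; 1,2,1,6] for √14; ℓ=4 ⇒ convergent index 3
k=0  a_k=3  p_k/q_k = 3/1
…
k=2  a_k=2  p_k/q_k = 11/3
k=3  a_k=1  p_k/q_k = 15/4
(x₁, y₁) = (15, 4);  15² − 14·4² = 1 ✓
n=2: (15,4)∘(15,4) = (15·15+14·4·4, 15·4+4·15) = (449,120)
n=3: (449,120)∘(15,4) = (15·449+14·4·120, 15·120+4·449) = (13455,3596)
n=4: (13455,3596)∘(15,4) = (15·13455+14·4·3596, 15·3596+4·13455) = (403201,107760)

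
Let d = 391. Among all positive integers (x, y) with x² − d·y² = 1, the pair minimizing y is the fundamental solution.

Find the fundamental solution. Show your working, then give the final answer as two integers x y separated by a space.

7338680 371133

√391 = [19; 1,3,2,2,1,…,3,1,38, …], period ℓ=16 (even) → k=15
i=0: a=19 ⇒ p=19, q=1
i=1: a=1 ⇒ p=20, q=1
i=2: a=3 ⇒ p=79, q=4
…
i=4: a=2 ⇒ p=435, q=22
…
i=9: a=2 ⇒ p=107747, q=5449
i=10: a=1 ⇒ p=160266, q=8105
i=11: a=1 ⇒ p=268013, q=13554
i=12: a=2 ⇒ p=696292, q=35213
i=13: a=2 ⇒ p=1660597, q=83980
i=14: a=3 ⇒ p=5678083, q=287153
i=15: a=1 ⇒ p=7338680, q=371133
→ (7338680, 371133).  Check: 7338680²=53856224142400, 391·371133²=53856224142399, difference 1.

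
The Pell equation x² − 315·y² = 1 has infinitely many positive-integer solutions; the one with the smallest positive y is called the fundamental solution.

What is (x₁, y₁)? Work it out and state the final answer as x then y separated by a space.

71 4

√315 = [17; 1,2,1,34, …], period ℓ=4 (even) → k=3
a_0=17:  p_0=17·1+0=17,  q_0=17·0+1=1
a_1=1:  p_1=1·17+1=18,  q_1=1·1+0=1
a_2=2:  p_2=2·18+17=53,  q_2=2·1+1=3
a_3=1:  p_3=1·53+18=71,  q_3=1·3+1=4
→ (71, 4).  Check: 71²=5041, 315·4²=5040, difference 1.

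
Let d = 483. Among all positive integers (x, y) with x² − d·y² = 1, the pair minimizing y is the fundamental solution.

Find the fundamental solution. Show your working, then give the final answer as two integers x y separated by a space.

[21; 1,42] for √483; ℓ=2 ⇒ convergent index 1
i=0: a=21 ⇒ p=21, q=1
i=1: a=1 ⇒ p=22, q=1
fundamental: x₁=22, y₁=1  (since 484 − 483·1 = 1)

22 1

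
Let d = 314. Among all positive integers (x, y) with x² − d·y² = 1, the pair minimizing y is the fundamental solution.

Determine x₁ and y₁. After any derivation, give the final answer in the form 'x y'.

392499 22150

d=314: √d = [17; 1,2,1,1,2,1,34] (ℓ=7, odd), read p_13/q_13
i=0: a=17 ⇒ p=17, q=1
…
i=2: a=2 ⇒ p=53, q=3
…
i=9: a=2 ⇒ p=47029, q=2654
…
i=12: a=2 ⇒ p=282617, q=15949
i=13: a=1 ⇒ p=392499, q=22150
fundamental: x₁=392499, y₁=22150  (since 154055465001 − 314·490622500 = 1)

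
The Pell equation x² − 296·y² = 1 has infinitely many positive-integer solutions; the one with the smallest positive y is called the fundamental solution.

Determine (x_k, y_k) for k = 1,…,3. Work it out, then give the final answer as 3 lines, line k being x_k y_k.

√296 = [17; 4,1,7,1,4,34, …], period ℓ=6 (even) → k=5
step 0: (17, 1)  from 17·(1,0) + (0,1)
…
step 2: (86, 5)  from 1·(69,4) + (17,1)
step 3: (671, 39)  from 7·(86,5) + (69,4)
step 4: (757, 44)  from 1·(671,39) + (86,5)
step 5: (3699, 215)  from 4·(757,44) + (671,39)
fundamental: x₁=3699, y₁=215  (since 13682601 − 296·46225 = 1)
n=2: (3699,215)∘(3699,215) = (3699·3699+296·215·215, 3699·215+215·3699) = (27365201,1590570)
n=3: (27365201,1590570)∘(3699,215) = (3699·27365201+296·215·1590570, 3699·1590570+215·27365201) = (202447753299,11767036645)

3699 215
27365201 1590570
202447753299 11767036645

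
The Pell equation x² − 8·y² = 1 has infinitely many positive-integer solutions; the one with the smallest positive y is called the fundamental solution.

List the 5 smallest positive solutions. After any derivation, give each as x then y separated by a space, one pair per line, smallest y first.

[2; 1,4] for √8; ℓ=2 ⇒ convergent index 1
i=0: a=2 ⇒ p=2, q=1
i=1: a=1 ⇒ p=3, q=1
fundamental: x₁=3, y₁=1  (since 9 − 8·1 = 1)
(x_2, y_2) = (3·3 + 8·1·1, 3·1 + 1·3) = (17, 6)
(x_3, y_3) = (3·17 + 8·1·6, 3·6 + 1·17) = (99, 35)
(x_4, y_4) = (3·99 + 8·1·35, 3·35 + 1·99) = (577, 204)
(x_5, y_5) = (3·577 + 8·1·204, 3·204 + 1·577) = (3363, 1189)

3 1
17 6
99 35
577 204
3363 1189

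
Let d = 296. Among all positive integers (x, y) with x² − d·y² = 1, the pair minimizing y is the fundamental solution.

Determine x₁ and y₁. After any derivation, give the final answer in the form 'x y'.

√296 = [17; 4,1,7,1,4,34, …], period ℓ=6 (even) → k=5
k=0  a_k=17  p_k/q_k = 17/1
k=1  a_k=4  p_k/q_k = 69/4
k=2  a_k=1  p_k/q_k = 86/5
k=3  a_k=7  p_k/q_k = 671/39
k=4  a_k=1  p_k/q_k = 757/44
k=5  a_k=4  p_k/q_k = 3699/215
(x₁, y₁) = (3699, 215);  3699² − 296·215² = 1 ✓

3699 215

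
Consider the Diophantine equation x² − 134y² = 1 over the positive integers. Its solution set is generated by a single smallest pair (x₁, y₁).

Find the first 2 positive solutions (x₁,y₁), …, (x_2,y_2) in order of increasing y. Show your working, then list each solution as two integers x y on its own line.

145925 12606
42588211249 3679061100

√134 = [11; 1,1,2,1,3,…,1,1,22, …], period ℓ=14 (even) → k=13
k=0  a_k=11  p_k/q_k = 11/1
k=1  a_k=1  p_k/q_k = 12/1
…
k=3  a_k=2  p_k/q_k = 58/5
…
k=5  a_k=3  p_k/q_k = 301/26
k=6  a_k=1  p_k/q_k = 382/33
k=7  a_k=10  p_k/q_k = 4121/356
…
k=9  a_k=3  p_k/q_k = 17630/1523
k=10  a_k=1  p_k/q_k = 22133/1912
…
k=12  a_k=1  p_k/q_k = 84029/7259
k=13  a_k=1  p_k/q_k = 145925/12606
→ (145925, 12606).  Check: 145925²=21294105625, 134·12606²=21294105624, difference 1.
k=2:  x_2 = 145925·145925+134·12606·12606 = 42588211249,  y_2 = 145925·12606+12606·145925 = 3679061100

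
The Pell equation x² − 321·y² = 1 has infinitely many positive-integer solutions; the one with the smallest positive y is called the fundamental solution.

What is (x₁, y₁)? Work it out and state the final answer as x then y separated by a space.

√321 = [17; 1,10,1,34, …], period ℓ=4 (even) → k=3
i=0: a=17 ⇒ p=17, q=1
i=1: a=1 ⇒ p=18, q=1
i=2: a=10 ⇒ p=197, q=11
i=3: a=1 ⇒ p=215, q=12
fundamental: x₁=215, y₁=12  (since 46225 − 321·144 = 1)

215 12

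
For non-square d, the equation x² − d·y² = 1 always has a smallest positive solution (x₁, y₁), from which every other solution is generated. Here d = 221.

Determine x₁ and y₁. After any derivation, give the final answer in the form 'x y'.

√221 → a₀=14, period (1,6,2,6,1,28); ℓ=6 even so k=5
step 0: (14, 1)  from 14·(1,0) + (0,1)
step 1: (15, 1)  from 1·(14,1) + (1,0)
step 2: (104, 7)  from 6·(15,1) + (14,1)
step 3: (223, 15)  from 2·(104,7) + (15,1)
step 4: (1442, 97)  from 6·(223,15) + (104,7)
step 5: (1665, 112)  from 1·(1442,97) + (223,15)
→ (1665, 112).  Check: 1665²=2772225, 221·112²=2772224, difference 1.

1665 112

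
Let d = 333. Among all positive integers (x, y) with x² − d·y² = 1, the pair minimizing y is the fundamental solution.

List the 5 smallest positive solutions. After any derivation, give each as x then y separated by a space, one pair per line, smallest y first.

73 4
10657 584
1555849 85260
227143297 12447376
33161365513 1817231636

√333 = [18; 4,36, …], period ℓ=2 (even) → k=1
k=0  a_k=18  p_k/q_k = 18/1
k=1  a_k=4  p_k/q_k = 73/4
→ (73, 4).  Check: 73²=5329, 333·4²=5328, difference 1.
(x_2, y_2) = (73·73 + 333·4·4, 73·4 + 4·73) = (10657, 584)
(x_3, y_3) = (73·10657 + 333·4·584, 73·584 + 4·10657) = (1555849, 85260)
(x_4, y_4) = (73·1555849 + 333·4·85260, 73·85260 + 4·1555849) = (227143297, 12447376)
(x_5, y_5) = (73·227143297 + 333·4·12447376, 73·12447376 + 4·227143297) = (33161365513, 1817231636)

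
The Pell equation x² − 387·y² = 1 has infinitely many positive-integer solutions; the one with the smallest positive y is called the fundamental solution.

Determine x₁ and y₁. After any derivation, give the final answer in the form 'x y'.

√387 = [19; 1,2,19,2,1,38, …], period ℓ=6 (even) → k=5
k=0  a_k=19  p_k/q_k = 19/1
…
k=4  a_k=2  p_k/q_k = 2341/119
k=5  a_k=1  p_k/q_k = 3482/177
(x₁, y₁) = (3482, 177);  3482² − 387·177² = 1 ✓

3482 177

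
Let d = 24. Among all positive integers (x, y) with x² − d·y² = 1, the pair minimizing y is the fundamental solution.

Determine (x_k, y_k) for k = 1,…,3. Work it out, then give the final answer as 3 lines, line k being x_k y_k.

5 1
49 10
485 99

√24 = [4; 1,8, …], period ℓ=2 (even) → k=1
i=0: a=4 ⇒ p=4, q=1
i=1: a=1 ⇒ p=5, q=1
fundamental: x₁=5, y₁=1  (since 25 − 24·1 = 1)
k=2:  x_2 = 5·5+24·1·1 = 49,  y_2 = 5·1+1·5 = 10
k=3:  x_3 = 5·49+24·1·10 = 485,  y_3 = 5·10+1·49 = 99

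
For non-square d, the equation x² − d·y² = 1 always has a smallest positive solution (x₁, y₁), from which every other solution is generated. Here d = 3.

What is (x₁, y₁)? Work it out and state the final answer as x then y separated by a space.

2 1

√3 → a₀=1, period (1,2); ℓ=2 even so k=1
i=0: a=1 ⇒ p=1, q=1
i=1: a=1 ⇒ p=2, q=1
→ (2, 1).  Check: 2²=4, 3·1²=3, difference 1.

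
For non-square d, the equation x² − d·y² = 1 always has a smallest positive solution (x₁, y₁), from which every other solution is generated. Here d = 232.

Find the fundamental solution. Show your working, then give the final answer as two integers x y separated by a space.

√232 = [15; 4,3,7,3,4,30, …], period ℓ=6 (even) → k=5
i=0: a=15 ⇒ p=15, q=1
i=1: a=4 ⇒ p=61, q=4
i=2: a=3 ⇒ p=198, q=13
i=3: a=7 ⇒ p=1447, q=95
i=4: a=3 ⇒ p=4539, q=298
i=5: a=4 ⇒ p=19603, q=1287
(x₁, y₁) = (19603, 1287);  19603² − 232·1287² = 1 ✓

19603 1287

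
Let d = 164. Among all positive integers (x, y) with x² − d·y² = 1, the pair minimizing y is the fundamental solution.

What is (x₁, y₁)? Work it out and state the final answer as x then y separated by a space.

[12; 1,4,6,4,1,24] for √164; ℓ=6 ⇒ convergent index 5
a_0=12:  p_0=12·1+0=12,  q_0=12·0+1=1
a_1=1:  p_1=1·12+1=13,  q_1=1·1+0=1
…
a_4=4:  p_4=4·397+64=1652,  q_4=4·31+5=129
a_5=1:  p_5=1·1652+397=2049,  q_5=1·129+31=160
fundamental: x₁=2049, y₁=160  (since 4198401 − 164·25600 = 1)

2049 160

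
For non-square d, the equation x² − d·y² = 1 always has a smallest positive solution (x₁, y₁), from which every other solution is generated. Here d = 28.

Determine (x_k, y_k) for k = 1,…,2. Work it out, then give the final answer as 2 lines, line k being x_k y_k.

127 24
32257 6096

d=28: √d = [5; 3,2,3,10] (ℓ=4, even), read p_3/q_3
a_0=5:  p_0=5·1+0=5,  q_0=5·0+1=1
…
a_2=2:  p_2=2·16+5=37,  q_2=2·3+1=7
a_3=3:  p_3=3·37+16=127,  q_3=3·7+3=24
→ (127, 24).  Check: 127²=16129, 28·24²=16128, difference 1.
(127+24√28)^2 = 32257 + 6096√28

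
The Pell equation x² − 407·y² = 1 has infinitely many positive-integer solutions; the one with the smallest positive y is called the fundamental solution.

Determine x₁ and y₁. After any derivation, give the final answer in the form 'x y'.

√407 → a₀=20, period (5,1,2,1,5,40); ℓ=6 even so k=5
step 0: (20, 1)  from 20·(1,0) + (0,1)
…
step 2: (121, 6)  from 1·(101,5) + (20,1)
…
step 4: (464, 23)  from 1·(343,17) + (121,6)
step 5: (2663, 132)  from 5·(464,23) + (343,17)
fundamental: x₁=2663, y₁=132  (since 7091569 − 407·17424 = 1)

2663 132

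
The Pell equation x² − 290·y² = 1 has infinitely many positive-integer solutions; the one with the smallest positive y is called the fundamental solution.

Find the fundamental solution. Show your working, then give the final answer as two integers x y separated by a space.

579 34

√290 → a₀=17, period (34); ℓ=1 odd so k=1
i=0: a=17 ⇒ p=17, q=1
i=1: a=34 ⇒ p=579, q=34
(x₁, y₁) = (579, 34);  579² − 290·34² = 1 ✓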